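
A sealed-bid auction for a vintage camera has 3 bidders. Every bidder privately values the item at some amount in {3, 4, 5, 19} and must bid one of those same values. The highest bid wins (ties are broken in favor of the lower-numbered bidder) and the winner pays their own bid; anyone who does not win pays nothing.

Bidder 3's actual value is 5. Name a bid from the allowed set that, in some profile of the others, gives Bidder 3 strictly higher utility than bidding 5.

4

Suppose Bidder 1 bids 3 and Bidder 2 bids 3.
Bid 5: wins, pays 5, utility 5 - 5 = 0.
Bid 4: wins, pays 4, utility 5 - 4 = 1.
So bidding 4 beats truth here (1 > 0).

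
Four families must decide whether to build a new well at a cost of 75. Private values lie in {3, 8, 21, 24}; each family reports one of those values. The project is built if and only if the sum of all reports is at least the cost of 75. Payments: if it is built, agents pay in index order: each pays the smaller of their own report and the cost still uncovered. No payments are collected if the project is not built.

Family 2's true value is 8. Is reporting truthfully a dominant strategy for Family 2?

No

Consider the case where Family 1 reports 24, Family 3 reports 24 and Family 4 reports 24.
Truthful report 8: project built, pays 8, utility 8 - 8 = 0.
Report 3 instead: project built, pays 3, utility 8 - 3 = 5.
Since 5 > 0, reporting 3 is strictly better here, so truthful reporting is not dominant.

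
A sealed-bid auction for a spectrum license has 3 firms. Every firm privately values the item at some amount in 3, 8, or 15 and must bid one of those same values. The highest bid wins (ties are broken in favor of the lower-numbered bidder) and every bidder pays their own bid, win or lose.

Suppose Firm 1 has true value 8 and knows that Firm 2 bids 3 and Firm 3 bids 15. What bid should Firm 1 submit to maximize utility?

Bid 3: loses but pays 3, utility -3.
Bid 8: loses but pays 8, utility -8.
Bid 15: wins, pays 15, utility 8 - 15 = -7.
The best choice is 3 with utility -3.

3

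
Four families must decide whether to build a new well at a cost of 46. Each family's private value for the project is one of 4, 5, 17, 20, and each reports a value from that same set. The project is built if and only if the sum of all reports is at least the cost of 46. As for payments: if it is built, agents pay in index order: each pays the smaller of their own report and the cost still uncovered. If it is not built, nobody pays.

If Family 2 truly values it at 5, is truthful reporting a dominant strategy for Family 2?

No

Consider the case where Family 1 reports 4, Family 3 reports 20 and Family 4 reports 20.
Truthful report 5: project built, pays 5, utility 5 - 5 = 0.
Report 4 instead: project built, pays 4, utility 5 - 4 = 1.
Since 1 > 0, reporting 4 is strictly better here, so truthful reporting is not dominant.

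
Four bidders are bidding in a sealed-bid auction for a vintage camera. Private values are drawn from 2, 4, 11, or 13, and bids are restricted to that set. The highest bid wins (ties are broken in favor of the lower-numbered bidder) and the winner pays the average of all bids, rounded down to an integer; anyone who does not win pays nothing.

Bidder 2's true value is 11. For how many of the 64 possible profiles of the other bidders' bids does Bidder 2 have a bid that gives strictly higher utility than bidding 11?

Others bid (2, 2, 2): truth gives 7; bid 4 gives 9 > 7. Violating.
Others bid (2, 2, 4): truth gives 7; bid 4 gives 8 > 7. Violating.
Others bid (2, 2, 13): truth gives 0; bid 13 gives 4 > 0. Violating.
Others bid (2, 4, 2): truth gives 7; bid 4 gives 8 > 7. Violating.
Others bid (2, 2, 11): truth gives 5; no alternative beats it.
Others bid (2, 4, 11): truth gives 4; no alternative beats it.
(Checking all 64 profiles: 30 have a profitable deviation, 34 do not.)

30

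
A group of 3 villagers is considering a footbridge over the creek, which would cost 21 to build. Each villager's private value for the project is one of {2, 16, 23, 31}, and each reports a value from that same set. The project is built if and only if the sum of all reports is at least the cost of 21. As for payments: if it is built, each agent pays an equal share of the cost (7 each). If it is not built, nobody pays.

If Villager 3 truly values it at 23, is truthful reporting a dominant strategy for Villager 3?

Yes

Check each profile of the others' reports and compare truth against every alternative report.
Others report (2, 2): truth gives 16, best alternative gives 16.
Others report (2, 16): truth gives 16, best alternative gives 16.
Others report (2, 23): truth gives 16, best alternative gives 16.
Others report (2, 31): truth gives 16, best alternative gives 16.
Others report (16, 2): truth gives 16, best alternative gives 16.
Others report (16, 16): truth gives 16, best alternative gives 16.
(Remaining 10 profiles checked similarly; truth is weakly best in each.)
In every case the truthful report is at least as good as any alternative, so it is a dominant strategy.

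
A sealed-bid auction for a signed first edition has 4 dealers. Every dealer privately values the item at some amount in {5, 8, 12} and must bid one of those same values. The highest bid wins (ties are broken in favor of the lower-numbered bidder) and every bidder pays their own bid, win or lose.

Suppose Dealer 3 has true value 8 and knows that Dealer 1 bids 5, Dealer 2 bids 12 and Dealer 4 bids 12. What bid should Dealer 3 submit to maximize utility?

5

Bid 5: loses but pays 5, utility -5.
Bid 8: loses but pays 8, utility -8.
Bid 12: loses but pays 12, utility -12.
The best choice is 5 with utility -5.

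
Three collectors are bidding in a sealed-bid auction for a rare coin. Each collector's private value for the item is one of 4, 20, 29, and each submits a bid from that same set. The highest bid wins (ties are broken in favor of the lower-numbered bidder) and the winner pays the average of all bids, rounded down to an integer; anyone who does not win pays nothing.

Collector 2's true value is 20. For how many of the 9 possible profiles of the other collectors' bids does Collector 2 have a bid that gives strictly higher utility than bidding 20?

1

Others bid (20, 4): truth gives 0; bid 29 gives 3 > 0. Violating.
Others bid (4, 4): truth gives 11; no alternative beats it.
Others bid (4, 20): truth gives 6; no alternative beats it.
(Checking all 9 profiles: 1 has a profitable deviation, 8 do not.)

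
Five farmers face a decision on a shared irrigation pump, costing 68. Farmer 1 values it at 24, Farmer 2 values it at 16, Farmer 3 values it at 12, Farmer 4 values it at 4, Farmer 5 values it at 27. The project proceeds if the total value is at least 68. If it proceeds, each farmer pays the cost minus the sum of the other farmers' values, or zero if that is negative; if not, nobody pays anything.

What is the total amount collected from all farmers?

22

Total value 83 ≥ cost 68, so it is built.
Farmer 1: others sum to 59; max(0, 68 - 59) = 9.
Farmer 2: others sum to 67; max(0, 68 - 67) = 1.
Farmer 3: others sum to 71; max(0, 68 - 71) = 0.
Farmer 4: others sum to 79; max(0, 68 - 79) = 0.
Farmer 5: others sum to 56; max(0, 68 - 56) = 12.
Total collected = 9 + 1 + 0 + 0 + 12 = 22.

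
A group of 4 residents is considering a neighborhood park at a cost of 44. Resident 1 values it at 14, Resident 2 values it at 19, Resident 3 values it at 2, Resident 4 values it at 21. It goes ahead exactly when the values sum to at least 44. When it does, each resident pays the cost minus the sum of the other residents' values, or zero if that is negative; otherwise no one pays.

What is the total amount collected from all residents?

Total value 56 ≥ cost 44, so it is built.
Resident 1: others sum to 42; max(0, 44 - 42) = 2.
Resident 2: others sum to 37; max(0, 44 - 37) = 7.
Resident 3: others sum to 54; max(0, 44 - 54) = 0.
Resident 4: others sum to 35; max(0, 44 - 35) = 9.
Total collected = 2 + 7 + 0 + 9 = 18.

18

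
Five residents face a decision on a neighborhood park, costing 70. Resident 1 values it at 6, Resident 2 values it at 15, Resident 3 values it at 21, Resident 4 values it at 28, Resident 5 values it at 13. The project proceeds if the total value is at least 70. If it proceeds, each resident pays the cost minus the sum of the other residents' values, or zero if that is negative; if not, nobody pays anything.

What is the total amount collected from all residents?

25

Total value 83 ≥ cost 70, so it is built.
Resident 1: others sum to 77; max(0, 70 - 77) = 0.
Resident 2: others sum to 68; max(0, 70 - 68) = 2.
Resident 3: others sum to 62; max(0, 70 - 62) = 8.
Resident 4: others sum to 55; max(0, 70 - 55) = 15.
Resident 5: others sum to 70; max(0, 70 - 70) = 0.
Total collected = 0 + 2 + 8 + 15 + 0 = 25.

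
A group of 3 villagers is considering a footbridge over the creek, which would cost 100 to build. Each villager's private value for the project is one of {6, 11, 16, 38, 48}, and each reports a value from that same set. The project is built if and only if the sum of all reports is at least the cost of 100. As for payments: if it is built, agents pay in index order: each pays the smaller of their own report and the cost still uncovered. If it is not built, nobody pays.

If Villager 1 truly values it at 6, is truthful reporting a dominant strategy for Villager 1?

Yes

Check each profile of the others' reports and compare truth against every alternative report.
Others report (48, 48): truth gives 0, best alternative gives -5.
Others report (6, 6): truth gives 0, best alternative gives 0.
Others report (6, 11): truth gives 0, best alternative gives 0.
Others report (6, 16): truth gives 0, best alternative gives 0.
Others report (6, 38): truth gives 0, best alternative gives 0.
Others report (6, 48): truth gives 0, best alternative gives 0.
(Remaining 19 profiles checked similarly; truth is weakly best in each.)
In every case the truthful report is at least as good as any alternative, so it is a dominant strategy.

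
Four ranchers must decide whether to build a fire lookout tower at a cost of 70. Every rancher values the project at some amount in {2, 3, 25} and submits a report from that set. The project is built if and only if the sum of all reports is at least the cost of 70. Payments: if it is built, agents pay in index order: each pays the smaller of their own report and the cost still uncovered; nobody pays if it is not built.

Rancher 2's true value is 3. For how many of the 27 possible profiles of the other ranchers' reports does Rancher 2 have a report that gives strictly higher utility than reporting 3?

1

Others report (25, 25, 25): truth gives 0; report 2 gives 1 > 0. Violating.
Others report (2, 2, 2): truth gives 0; no alternative beats it.
Others report (2, 2, 3): truth gives 0; no alternative beats it.
(Checking all 27 profiles: 1 has a profitable deviation, 26 do not.)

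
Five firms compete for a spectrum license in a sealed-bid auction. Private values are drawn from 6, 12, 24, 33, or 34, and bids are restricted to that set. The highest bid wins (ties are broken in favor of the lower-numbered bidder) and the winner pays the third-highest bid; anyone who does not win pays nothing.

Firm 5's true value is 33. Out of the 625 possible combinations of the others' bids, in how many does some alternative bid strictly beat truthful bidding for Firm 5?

Others bid (6, 6, 6, 33): truth gives 0; bid 34 gives 27 > 0. Violating.
Others bid (6, 6, 12, 33): truth gives 0; bid 34 gives 21 > 0. Violating.
Others bid (6, 6, 24, 33): truth gives 0; bid 34 gives 9 > 0. Violating.
Others bid (6, 6, 33, 6): truth gives 0; bid 34 gives 27 > 0. Violating.
Others bid (6, 6, 6, 6): truth gives 27; no alternative beats it.
Others bid (6, 6, 6, 12): truth gives 27; no alternative beats it.
(Checking all 625 profiles: 108 have a profitable deviation, 517 do not.)

108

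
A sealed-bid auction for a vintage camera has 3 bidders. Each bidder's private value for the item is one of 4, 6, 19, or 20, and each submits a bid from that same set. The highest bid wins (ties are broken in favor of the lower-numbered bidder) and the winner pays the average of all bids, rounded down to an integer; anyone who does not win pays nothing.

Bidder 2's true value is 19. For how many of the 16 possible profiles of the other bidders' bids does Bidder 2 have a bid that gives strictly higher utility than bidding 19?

Others bid (4, 4): truth gives 10; bid 6 gives 15 > 10. Violating.
Others bid (4, 6): truth gives 10; bid 6 gives 14 > 10. Violating.
Others bid (4, 20): truth gives 0; bid 20 gives 5 > 0. Violating.
Others bid (6, 20): truth gives 0; bid 20 gives 4 > 0. Violating.
Others bid (4, 19): truth gives 5; no alternative beats it.
Others bid (6, 4): truth gives 10; no alternative beats it.
(Checking all 16 profiles: 6 have a profitable deviation, 10 do not.)

6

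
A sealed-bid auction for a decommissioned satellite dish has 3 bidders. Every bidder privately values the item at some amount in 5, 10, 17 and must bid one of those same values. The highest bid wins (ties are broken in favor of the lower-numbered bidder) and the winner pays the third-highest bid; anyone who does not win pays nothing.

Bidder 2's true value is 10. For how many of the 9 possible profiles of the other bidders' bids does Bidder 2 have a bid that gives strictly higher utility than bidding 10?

Others bid (5, 17): truth gives 0; bid 17 gives 5 > 0. Violating.
Others bid (10, 5): truth gives 0; bid 17 gives 5 > 0. Violating.
Others bid (5, 5): truth gives 5; no alternative beats it.
Others bid (5, 10): truth gives 5; no alternative beats it.
(Checking all 9 profiles: 2 have a profitable deviation, 7 do not.)

2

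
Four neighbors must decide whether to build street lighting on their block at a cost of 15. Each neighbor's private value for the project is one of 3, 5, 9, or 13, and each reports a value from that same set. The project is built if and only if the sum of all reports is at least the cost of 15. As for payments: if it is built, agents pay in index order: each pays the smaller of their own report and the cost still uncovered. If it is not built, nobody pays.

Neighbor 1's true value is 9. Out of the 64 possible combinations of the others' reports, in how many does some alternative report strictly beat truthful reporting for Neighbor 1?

63

Others report (3, 3, 5): truth gives 0; report 5 gives 4 > 0. Violating.
Others report (3, 3, 9): truth gives 0; report 3 gives 6 > 0. Violating.
Others report (3, 3, 13): truth gives 0; report 3 gives 6 > 0. Violating.
Others report (3, 5, 3): truth gives 0; report 5 gives 4 > 0. Violating.
Others report (3, 3, 3): truth gives 0; no alternative beats it.
(Checking all 64 profiles: 63 have a profitable deviation, 1 does not.)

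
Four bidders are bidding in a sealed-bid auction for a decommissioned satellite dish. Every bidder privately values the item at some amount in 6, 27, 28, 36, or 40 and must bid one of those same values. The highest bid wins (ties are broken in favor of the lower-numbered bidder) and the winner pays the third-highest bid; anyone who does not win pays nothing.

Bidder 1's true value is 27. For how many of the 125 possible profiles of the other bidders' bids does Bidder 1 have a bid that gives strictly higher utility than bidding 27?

Others bid (6, 6, 28): truth gives 0; bid 28 gives 21 > 0. Violating.
Others bid (6, 6, 36): truth gives 0; bid 36 gives 21 > 0. Violating.
Others bid (6, 6, 40): truth gives 0; bid 40 gives 21 > 0. Violating.
Others bid (6, 28, 6): truth gives 0; bid 28 gives 21 > 0. Violating.
Others bid (6, 6, 6): truth gives 21; no alternative beats it.
Others bid (6, 6, 27): truth gives 21; no alternative beats it.
(Checking all 125 profiles: 9 have a profitable deviation, 116 do not.)

9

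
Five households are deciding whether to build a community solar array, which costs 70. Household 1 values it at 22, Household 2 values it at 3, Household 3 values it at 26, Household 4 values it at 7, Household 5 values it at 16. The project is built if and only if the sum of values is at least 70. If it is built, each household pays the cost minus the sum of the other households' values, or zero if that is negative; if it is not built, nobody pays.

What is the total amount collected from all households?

Total value 74 ≥ cost 70, so it is built.
Household 1: others sum to 52; max(0, 70 - 52) = 18.
Household 2: others sum to 71; max(0, 70 - 71) = 0.
Household 3: others sum to 48; max(0, 70 - 48) = 22.
Household 4: others sum to 67; max(0, 70 - 67) = 3.
Household 5: others sum to 58; max(0, 70 - 58) = 12.
Total collected = 18 + 0 + 22 + 3 + 12 = 55.

55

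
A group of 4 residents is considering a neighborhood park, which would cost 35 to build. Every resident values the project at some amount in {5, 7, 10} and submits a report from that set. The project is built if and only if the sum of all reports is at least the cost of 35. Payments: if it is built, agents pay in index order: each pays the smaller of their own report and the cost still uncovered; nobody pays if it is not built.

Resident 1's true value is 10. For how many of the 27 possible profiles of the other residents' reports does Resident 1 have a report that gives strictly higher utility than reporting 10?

Others report (10, 10, 10): truth gives 0; report 5 gives 5 > 0. Violating.
Others report (5, 5, 5): truth gives 0; no alternative beats it.
Others report (5, 5, 7): truth gives 0; no alternative beats it.
(Checking all 27 profiles: 1 has a profitable deviation, 26 do not.)

1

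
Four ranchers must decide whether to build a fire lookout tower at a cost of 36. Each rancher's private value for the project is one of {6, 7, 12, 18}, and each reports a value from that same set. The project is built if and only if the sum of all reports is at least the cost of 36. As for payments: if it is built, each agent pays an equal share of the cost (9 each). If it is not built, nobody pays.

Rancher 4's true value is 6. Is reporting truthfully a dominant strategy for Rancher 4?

Check each profile of the others' reports and compare truth against every alternative report.
Others report (6, 6, 18): truth gives -3, best alternative gives -3.
Others report (6, 7, 18): truth gives -3, best alternative gives -3.
Others report (6, 12, 12): truth gives -3, best alternative gives -3.
Others report (6, 12, 18): truth gives -3, best alternative gives -3.
Others report (6, 18, 6): truth gives -3, best alternative gives -3.
Others report (6, 18, 7): truth gives -3, best alternative gives -3.
(Remaining 58 profiles checked similarly; truth is weakly best in each.)
In every case the truthful report is at least as good as any alternative, so it is a dominant strategy.

Yes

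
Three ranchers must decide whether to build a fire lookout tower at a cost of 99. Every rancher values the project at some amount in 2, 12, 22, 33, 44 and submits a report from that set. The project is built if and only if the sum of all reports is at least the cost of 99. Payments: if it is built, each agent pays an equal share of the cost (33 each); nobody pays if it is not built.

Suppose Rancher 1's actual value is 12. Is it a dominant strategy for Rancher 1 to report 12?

Consider the case where Rancher 2 reports 44 and Rancher 3 reports 44.
Truthful report 12: project built, pays 33, utility 12 - 33 = -21.
Report 2 instead: project not built, utility 0.
Since 0 > -21, reporting 2 is strictly better here, so truthful reporting is not dominant.

No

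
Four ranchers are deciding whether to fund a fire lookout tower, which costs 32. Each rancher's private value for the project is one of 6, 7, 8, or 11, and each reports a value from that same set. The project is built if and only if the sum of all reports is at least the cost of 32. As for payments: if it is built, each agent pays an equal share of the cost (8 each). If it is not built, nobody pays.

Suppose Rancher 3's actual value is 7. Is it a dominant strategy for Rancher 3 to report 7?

Consider the case where Rancher 1 reports 6, Rancher 2 reports 8 and Rancher 4 reports 11.
Truthful report 7: project built, pays 8, utility 7 - 8 = -1.
Report 6 instead: project not built, utility 0.
Since 0 > -1, reporting 6 is strictly better here, so truthful reporting is not dominant.

No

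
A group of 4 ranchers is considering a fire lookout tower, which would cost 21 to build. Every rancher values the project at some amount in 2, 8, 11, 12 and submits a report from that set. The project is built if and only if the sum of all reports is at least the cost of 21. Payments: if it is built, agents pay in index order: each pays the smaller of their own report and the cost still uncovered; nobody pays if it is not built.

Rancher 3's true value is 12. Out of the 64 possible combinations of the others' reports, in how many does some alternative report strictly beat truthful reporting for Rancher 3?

24

Others report (2, 2, 8): truth gives 0; report 11 gives 1 > 0. Violating.
Others report (2, 2, 11): truth gives 0; report 8 gives 4 > 0. Violating.
Others report (2, 2, 12): truth gives 0; report 8 gives 4 > 0. Violating.
Others report (2, 8, 8): truth gives 1; report 8 gives 4 > 1. Violating.
Others report (2, 2, 2): truth gives 0; no alternative beats it.
Others report (2, 8, 2): truth gives 1; no alternative beats it.
(Checking all 64 profiles: 24 have a profitable deviation, 40 do not.)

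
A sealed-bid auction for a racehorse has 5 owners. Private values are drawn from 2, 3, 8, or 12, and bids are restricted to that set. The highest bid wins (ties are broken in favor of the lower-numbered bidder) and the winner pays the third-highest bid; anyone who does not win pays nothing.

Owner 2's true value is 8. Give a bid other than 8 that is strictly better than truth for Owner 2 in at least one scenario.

12

Suppose Owner 1 bids 2, Owner 3 bids 2, Owner 4 bids 2 and Owner 5 bids 12.
Bid 8: loses, pays 0, utility 0.
Bid 12: wins, pays 2, utility 8 - 2 = 6.
So bidding 12 beats truth here (6 > 0).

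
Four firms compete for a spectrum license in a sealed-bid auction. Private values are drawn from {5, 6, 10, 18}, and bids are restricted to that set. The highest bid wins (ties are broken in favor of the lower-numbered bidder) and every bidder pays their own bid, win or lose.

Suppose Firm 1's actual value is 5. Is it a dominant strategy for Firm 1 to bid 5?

No

Consider the case where Firm 2 bids 5, Firm 3 bids 5 and Firm 4 bids 6.
Truthful bid 5: loses but pays 5, utility -5.
Bid 6 instead: wins, pays 6, utility 5 - 6 = -1.
Since -1 > -5, bidding 6 is strictly better here, so truthful bidding is not dominant.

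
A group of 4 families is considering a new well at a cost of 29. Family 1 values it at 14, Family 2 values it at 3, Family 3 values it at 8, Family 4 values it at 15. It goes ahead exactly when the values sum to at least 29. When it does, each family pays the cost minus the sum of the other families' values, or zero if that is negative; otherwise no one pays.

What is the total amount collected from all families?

Total value 40 ≥ cost 29, so it is built.
Family 1: others sum to 26; max(0, 29 - 26) = 3.
Family 2: others sum to 37; max(0, 29 - 37) = 0.
Family 3: others sum to 32; max(0, 29 - 32) = 0.
Family 4: others sum to 25; max(0, 29 - 25) = 4.
Total collected = 3 + 0 + 0 + 4 = 7.

7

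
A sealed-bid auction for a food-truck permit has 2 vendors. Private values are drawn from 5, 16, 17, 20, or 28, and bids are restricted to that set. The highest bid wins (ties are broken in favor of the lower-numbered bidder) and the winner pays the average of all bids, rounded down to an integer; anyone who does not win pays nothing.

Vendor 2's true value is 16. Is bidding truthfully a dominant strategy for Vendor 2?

Yes

Check each profile of the others' bids and compare truth against every alternative bid.
Others bid (5): truth gives 6, best alternative gives 5.
Others bid (16): truth gives 0, best alternative gives 0.
Others bid (17): truth gives 0, best alternative gives 0.
Others bid (20): truth gives 0, best alternative gives 0.
Others bid (28): truth gives 0, best alternative gives 0.
In every case the truthful bid is at least as good as any alternative, so it is a dominant strategy.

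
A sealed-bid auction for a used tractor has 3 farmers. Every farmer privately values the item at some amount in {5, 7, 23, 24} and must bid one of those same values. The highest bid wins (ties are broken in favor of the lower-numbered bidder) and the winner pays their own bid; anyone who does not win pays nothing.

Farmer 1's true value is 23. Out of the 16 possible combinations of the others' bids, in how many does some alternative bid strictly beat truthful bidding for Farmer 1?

4

Others bid (5, 5): truth gives 0; bid 5 gives 18 > 0. Violating.
Others bid (5, 7): truth gives 0; bid 7 gives 16 > 0. Violating.
Others bid (7, 5): truth gives 0; bid 7 gives 16 > 0. Violating.
Others bid (7, 7): truth gives 0; bid 7 gives 16 > 0. Violating.
Others bid (5, 23): truth gives 0; no alternative beats it.
Others bid (5, 24): truth gives 0; no alternative beats it.
(Checking all 16 profiles: 4 have a profitable deviation, 12 do not.)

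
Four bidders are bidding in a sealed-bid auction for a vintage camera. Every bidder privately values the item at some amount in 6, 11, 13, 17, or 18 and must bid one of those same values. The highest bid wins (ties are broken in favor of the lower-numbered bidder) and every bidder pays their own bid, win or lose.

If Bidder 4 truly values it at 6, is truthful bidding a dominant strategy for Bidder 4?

Consider the case where Bidder 1 bids 6, Bidder 2 bids 6 and Bidder 3 bids 6.
Truthful bid 6: loses but pays 6, utility -6.
Bid 11 instead: wins, pays 11, utility 6 - 11 = -5.
Since -5 > -6, bidding 11 is strictly better here, so truthful bidding is not dominant.

No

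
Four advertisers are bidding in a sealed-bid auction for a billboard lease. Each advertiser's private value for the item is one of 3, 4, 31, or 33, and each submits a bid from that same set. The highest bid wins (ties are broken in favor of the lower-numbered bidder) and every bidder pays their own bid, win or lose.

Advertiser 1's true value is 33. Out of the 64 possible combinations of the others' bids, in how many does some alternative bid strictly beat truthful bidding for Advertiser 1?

27

Others bid (3, 3, 3): truth gives 0; bid 3 gives 30 > 0. Violating.
Others bid (3, 3, 4): truth gives 0; bid 4 gives 29 > 0. Violating.
Others bid (3, 3, 31): truth gives 0; bid 31 gives 2 > 0. Violating.
Others bid (3, 4, 3): truth gives 0; bid 4 gives 29 > 0. Violating.
Others bid (3, 3, 33): truth gives 0; no alternative beats it.
Others bid (3, 4, 33): truth gives 0; no alternative beats it.
(Checking all 64 profiles: 27 have a profitable deviation, 37 do not.)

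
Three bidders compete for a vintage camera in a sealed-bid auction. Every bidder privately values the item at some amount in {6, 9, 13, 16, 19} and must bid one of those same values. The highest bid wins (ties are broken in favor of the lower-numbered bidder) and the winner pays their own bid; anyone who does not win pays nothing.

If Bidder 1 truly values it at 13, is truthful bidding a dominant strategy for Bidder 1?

No

Consider the case where Bidder 2 bids 6 and Bidder 3 bids 6.
Truthful bid 13: wins, pays 13, utility 13 - 13 = 0.
Bid 6 instead: wins, pays 6, utility 13 - 6 = 7.
Since 7 > 0, bidding 6 is strictly better here, so truthful bidding is not dominant.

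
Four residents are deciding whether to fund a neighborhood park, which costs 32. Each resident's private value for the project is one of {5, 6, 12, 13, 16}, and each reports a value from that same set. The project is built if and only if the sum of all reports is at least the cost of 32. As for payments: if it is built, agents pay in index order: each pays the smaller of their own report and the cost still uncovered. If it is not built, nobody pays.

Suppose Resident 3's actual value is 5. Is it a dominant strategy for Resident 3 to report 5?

Check each profile of the others' reports and compare truth against every alternative report.
Others report (5, 5, 16): truth gives 0, best alternative gives -1.
Others report (5, 6, 16): truth gives 0, best alternative gives -1.
Others report (5, 12, 12): truth gives 0, best alternative gives -1.
Others report (5, 12, 13): truth gives 0, best alternative gives -1.
Others report (5, 12, 16): truth gives 0, best alternative gives -1.
Others report (5, 13, 12): truth gives 0, best alternative gives -1.
(Remaining 119 profiles checked similarly; truth is weakly best in each.)
In every case the truthful report is at least as good as any alternative, so it is a dominant strategy.

Yes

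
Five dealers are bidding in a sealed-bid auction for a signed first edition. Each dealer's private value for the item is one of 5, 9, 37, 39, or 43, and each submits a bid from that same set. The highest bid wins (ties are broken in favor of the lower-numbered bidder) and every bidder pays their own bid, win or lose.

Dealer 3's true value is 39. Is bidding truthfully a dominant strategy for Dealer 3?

Consider the case where Dealer 1 bids 5, Dealer 2 bids 5, Dealer 4 bids 5 and Dealer 5 bids 5.
Truthful bid 39: wins, pays 39, utility 39 - 39 = 0.
Bid 9 instead: wins, pays 9, utility 39 - 9 = 30.
Since 30 > 0, bidding 9 is strictly better here, so truthful bidding is not dominant.

No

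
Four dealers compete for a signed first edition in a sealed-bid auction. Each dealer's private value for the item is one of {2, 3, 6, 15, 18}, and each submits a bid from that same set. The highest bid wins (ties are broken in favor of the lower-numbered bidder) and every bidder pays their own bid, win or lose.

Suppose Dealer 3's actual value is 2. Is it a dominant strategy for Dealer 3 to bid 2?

Consider the case where Dealer 1 bids 2, Dealer 2 bids 2 and Dealer 4 bids 2.
Truthful bid 2: loses but pays 2, utility -2.
Bid 3 instead: wins, pays 3, utility 2 - 3 = -1.
Since -1 > -2, bidding 3 is strictly better here, so truthful bidding is not dominant.

No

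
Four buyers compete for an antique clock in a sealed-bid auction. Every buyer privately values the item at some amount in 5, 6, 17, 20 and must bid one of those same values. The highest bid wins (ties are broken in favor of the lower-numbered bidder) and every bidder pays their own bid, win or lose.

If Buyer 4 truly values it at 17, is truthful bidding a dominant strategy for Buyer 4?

Consider the case where Buyer 1 bids 5, Buyer 2 bids 5 and Buyer 3 bids 5.
Truthful bid 17: wins, pays 17, utility 17 - 17 = 0.
Bid 6 instead: wins, pays 6, utility 17 - 6 = 11.
Since 11 > 0, bidding 6 is strictly better here, so truthful bidding is not dominant.

No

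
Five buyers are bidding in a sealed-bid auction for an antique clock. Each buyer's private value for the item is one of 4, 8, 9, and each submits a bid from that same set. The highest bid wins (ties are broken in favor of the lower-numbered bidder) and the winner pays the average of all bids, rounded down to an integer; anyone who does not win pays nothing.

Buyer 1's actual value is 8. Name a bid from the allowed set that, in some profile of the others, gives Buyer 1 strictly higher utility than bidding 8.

Suppose Buyer 2 bids 4, Buyer 3 bids 4, Buyer 4 bids 4 and Buyer 5 bids 9.
Bid 8: loses, pays 0, utility 0.
Bid 9: wins, pays 6, utility 8 - 6 = 2.
So bidding 9 beats truth here (2 > 0).

9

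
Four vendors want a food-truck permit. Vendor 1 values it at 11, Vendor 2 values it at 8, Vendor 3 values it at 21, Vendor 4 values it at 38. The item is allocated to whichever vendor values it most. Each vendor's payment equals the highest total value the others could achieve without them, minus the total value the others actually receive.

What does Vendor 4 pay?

21

Vendor 4 has the highest value and receives the item.
Without Vendor 4, the item would go to the next-highest value, 21, so the others could achieve 21.
With Vendor 4 present and winning, the others receive nothing, so their total is 0.
Payment = 21 - 0 = 21.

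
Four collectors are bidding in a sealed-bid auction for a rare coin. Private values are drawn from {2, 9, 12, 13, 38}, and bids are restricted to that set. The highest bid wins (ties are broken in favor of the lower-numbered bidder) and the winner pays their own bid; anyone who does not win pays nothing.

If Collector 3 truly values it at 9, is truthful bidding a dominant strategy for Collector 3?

Yes

Check each profile of the others' bids and compare truth against every alternative bid.
Others bid (2, 2, 2): truth gives 0, best alternative gives 0.
Others bid (2, 2, 9): truth gives 0, best alternative gives 0.
Others bid (2, 2, 12): truth gives 0, best alternative gives 0.
Others bid (2, 2, 13): truth gives 0, best alternative gives 0.
Others bid (2, 2, 38): truth gives 0, best alternative gives 0.
Others bid (2, 9, 2): truth gives 0, best alternative gives 0.
(Remaining 119 profiles checked similarly; truth is weakly best in each.)
In every case the truthful bid is at least as good as any alternative, so it is a dominant strategy.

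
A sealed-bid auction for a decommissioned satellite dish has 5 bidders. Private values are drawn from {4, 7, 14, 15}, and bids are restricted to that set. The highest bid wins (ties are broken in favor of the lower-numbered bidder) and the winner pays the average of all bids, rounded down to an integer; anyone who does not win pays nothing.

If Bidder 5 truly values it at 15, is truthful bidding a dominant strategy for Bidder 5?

No

Consider the case where Bidder 1 bids 4, Bidder 2 bids 4, Bidder 3 bids 4 and Bidder 4 bids 4.
Truthful bid 15: wins, pays 6, utility 15 - 6 = 9.
Bid 7 instead: wins, pays 4, utility 15 - 4 = 11.
Since 11 > 9, bidding 7 is strictly better here, so truthful bidding is not dominant.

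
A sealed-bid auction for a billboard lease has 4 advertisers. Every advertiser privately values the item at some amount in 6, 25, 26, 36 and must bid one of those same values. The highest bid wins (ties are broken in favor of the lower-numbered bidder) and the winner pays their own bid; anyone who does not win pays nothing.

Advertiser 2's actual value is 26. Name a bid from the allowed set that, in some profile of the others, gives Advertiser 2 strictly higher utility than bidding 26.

Suppose Advertiser 1 bids 6, Advertiser 3 bids 6 and Advertiser 4 bids 6.
Bid 26: wins, pays 26, utility 26 - 26 = 0.
Bid 25: wins, pays 25, utility 26 - 25 = 1.
So bidding 25 beats truth here (1 > 0).

25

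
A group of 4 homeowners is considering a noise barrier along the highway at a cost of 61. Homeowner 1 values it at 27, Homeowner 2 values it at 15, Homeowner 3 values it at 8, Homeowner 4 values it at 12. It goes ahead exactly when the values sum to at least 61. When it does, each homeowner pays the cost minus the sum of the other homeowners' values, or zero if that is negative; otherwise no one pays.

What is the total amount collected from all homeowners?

58

Total value 62 ≥ cost 61, so it is built.
Homeowner 1: others sum to 35; max(0, 61 - 35) = 26.
Homeowner 2: others sum to 47; max(0, 61 - 47) = 14.
Homeowner 3: others sum to 54; max(0, 61 - 54) = 7.
Homeowner 4: others sum to 50; max(0, 61 - 50) = 11.
Total collected = 26 + 14 + 7 + 11 = 58.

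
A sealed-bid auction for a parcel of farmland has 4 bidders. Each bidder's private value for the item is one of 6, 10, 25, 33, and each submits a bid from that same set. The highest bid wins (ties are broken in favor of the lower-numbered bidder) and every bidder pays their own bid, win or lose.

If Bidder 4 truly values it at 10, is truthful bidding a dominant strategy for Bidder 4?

Consider the case where Bidder 1 bids 6, Bidder 2 bids 6 and Bidder 3 bids 10.
Truthful bid 10: loses but pays 10, utility -10.
Bid 6 instead: loses but pays 6, utility -6.
Since -6 > -10, bidding 6 is strictly better here, so truthful bidding is not dominant.

No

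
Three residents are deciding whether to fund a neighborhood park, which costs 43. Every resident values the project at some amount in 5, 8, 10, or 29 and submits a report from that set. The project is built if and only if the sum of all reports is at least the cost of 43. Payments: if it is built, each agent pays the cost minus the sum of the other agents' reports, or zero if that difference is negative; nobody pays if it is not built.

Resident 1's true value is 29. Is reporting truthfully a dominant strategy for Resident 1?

Check each profile of the others' reports and compare truth against every alternative report.
Others report (10, 10): truth gives 6, best alternative gives 0.
Others report (8, 10): truth gives 4, best alternative gives 0.
Others report (10, 8): truth gives 4, best alternative gives 0.
Others report (8, 8): truth gives 2, best alternative gives 0.
Others report (5, 10): truth gives 1, best alternative gives 0.
Others report (10, 5): truth gives 1, best alternative gives 0.
(Remaining 10 profiles checked similarly; truth is weakly best in each.)
In every case the truthful report is at least as good as any alternative, so it is a dominant strategy.

Yes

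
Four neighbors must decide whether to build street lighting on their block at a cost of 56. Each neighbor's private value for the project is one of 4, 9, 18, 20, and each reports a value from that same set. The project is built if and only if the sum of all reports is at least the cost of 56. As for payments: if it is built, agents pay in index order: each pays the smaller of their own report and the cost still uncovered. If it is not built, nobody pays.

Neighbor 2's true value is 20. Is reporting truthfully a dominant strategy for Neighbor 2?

Consider the case where Neighbor 1 reports 4, Neighbor 3 reports 18 and Neighbor 4 reports 18.
Truthful report 20: project built, pays 20, utility 20 - 20 = 0.
Report 18 instead: project built, pays 18, utility 20 - 18 = 2.
Since 2 > 0, reporting 18 is strictly better here, so truthful reporting is not dominant.

No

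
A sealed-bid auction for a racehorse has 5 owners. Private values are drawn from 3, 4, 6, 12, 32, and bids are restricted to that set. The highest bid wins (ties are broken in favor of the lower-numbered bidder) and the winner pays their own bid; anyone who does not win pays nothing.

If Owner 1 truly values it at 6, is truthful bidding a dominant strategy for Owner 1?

No

Consider the case where Owner 2 bids 3, Owner 3 bids 3, Owner 4 bids 3 and Owner 5 bids 3.
Truthful bid 6: wins, pays 6, utility 6 - 6 = 0.
Bid 3 instead: wins, pays 3, utility 6 - 3 = 3.
Since 3 > 0, bidding 3 is strictly better here, so truthful bidding is not dominant.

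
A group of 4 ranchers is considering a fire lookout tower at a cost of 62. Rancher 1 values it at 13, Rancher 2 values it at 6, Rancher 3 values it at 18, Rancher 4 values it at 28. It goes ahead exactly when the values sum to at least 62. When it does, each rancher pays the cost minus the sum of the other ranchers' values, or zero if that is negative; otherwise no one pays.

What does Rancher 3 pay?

Total value 65 ≥ cost 62, so the project is built.
The other ranchers' values sum to 47.
Cost minus that sum is 62 - 47 = 15.

15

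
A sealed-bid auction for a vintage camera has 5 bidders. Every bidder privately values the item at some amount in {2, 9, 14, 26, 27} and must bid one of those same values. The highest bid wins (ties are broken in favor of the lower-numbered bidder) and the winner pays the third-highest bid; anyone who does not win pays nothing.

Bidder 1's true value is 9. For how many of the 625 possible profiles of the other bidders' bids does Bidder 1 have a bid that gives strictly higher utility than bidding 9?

Others bid (2, 2, 2, 14): truth gives 0; bid 14 gives 7 > 0. Violating.
Others bid (2, 2, 2, 26): truth gives 0; bid 26 gives 7 > 0. Violating.
Others bid (2, 2, 2, 27): truth gives 0; bid 27 gives 7 > 0. Violating.
Others bid (2, 2, 14, 2): truth gives 0; bid 14 gives 7 > 0. Violating.
Others bid (2, 2, 2, 2): truth gives 7; no alternative beats it.
Others bid (2, 2, 2, 9): truth gives 7; no alternative beats it.
(Checking all 625 profiles: 12 have a profitable deviation, 613 do not.)

12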